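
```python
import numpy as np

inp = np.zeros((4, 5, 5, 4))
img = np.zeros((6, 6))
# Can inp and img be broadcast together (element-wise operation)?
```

No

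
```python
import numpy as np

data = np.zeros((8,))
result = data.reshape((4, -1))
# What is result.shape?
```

(4, 2)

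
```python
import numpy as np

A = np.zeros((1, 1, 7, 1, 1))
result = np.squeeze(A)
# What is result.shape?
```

(7,)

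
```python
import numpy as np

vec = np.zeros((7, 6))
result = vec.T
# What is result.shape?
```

(6, 7)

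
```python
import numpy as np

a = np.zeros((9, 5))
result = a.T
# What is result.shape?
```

(5, 9)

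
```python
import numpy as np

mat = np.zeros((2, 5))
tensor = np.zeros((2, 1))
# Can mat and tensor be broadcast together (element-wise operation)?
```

Yes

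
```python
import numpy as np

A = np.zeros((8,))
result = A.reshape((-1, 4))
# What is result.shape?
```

(2, 4)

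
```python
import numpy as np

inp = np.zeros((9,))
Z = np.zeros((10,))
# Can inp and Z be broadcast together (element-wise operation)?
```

No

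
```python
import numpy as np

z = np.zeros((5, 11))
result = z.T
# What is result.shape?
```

(11, 5)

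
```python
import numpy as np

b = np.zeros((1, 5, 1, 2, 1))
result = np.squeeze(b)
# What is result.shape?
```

(5, 2)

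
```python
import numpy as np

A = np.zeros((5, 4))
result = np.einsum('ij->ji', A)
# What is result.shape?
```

(4, 5)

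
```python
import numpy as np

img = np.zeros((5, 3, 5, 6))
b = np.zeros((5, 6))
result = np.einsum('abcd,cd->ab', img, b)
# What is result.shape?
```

(5, 3)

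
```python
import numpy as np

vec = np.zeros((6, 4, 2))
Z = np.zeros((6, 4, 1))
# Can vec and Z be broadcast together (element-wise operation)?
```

Yes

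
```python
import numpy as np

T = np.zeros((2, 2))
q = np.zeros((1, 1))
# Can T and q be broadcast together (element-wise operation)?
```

Yes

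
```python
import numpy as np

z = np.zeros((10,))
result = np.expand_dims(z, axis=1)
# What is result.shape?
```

(10, 1)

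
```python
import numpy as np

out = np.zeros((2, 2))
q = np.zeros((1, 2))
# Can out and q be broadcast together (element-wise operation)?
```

Yes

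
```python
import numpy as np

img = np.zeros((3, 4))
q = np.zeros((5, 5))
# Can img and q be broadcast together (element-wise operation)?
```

No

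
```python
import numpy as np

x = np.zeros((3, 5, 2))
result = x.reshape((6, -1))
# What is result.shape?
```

(6, 5)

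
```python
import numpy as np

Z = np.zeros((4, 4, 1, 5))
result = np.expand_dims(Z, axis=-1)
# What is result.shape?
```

(4, 4, 1, 5, 1)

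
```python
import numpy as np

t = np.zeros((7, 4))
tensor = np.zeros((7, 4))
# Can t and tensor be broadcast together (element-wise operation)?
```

Yes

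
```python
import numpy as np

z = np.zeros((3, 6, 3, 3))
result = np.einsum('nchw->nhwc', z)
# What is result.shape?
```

(3, 3, 3, 6)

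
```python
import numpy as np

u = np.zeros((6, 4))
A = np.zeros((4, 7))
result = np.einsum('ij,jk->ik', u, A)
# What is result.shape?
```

(6, 7)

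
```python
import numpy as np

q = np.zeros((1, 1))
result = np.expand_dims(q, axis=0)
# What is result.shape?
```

(1, 1, 1)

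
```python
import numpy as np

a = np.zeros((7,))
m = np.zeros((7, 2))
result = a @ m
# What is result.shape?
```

(2,)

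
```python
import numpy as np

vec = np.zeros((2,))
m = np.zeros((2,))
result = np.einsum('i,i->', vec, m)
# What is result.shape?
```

()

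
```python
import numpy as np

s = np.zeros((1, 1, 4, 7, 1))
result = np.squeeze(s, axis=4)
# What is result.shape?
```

(1, 1, 4, 7)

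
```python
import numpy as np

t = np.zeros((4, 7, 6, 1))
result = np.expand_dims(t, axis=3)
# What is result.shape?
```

(4, 7, 6, 1, 1)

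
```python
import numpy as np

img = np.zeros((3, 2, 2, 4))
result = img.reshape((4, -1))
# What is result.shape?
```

(4, 12)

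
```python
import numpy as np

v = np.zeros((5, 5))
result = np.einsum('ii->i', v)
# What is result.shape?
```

(5,)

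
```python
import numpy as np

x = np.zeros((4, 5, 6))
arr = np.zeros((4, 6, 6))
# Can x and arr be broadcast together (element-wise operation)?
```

No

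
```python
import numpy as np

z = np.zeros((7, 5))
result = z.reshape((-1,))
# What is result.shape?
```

(35,)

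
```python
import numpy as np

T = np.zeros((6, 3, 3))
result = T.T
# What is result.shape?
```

(3, 3, 6)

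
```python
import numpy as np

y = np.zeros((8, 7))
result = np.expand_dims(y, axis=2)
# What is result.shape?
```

(8, 7, 1)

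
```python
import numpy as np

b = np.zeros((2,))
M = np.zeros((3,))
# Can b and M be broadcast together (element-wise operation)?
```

No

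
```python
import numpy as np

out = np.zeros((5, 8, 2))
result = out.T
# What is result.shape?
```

(2, 8, 5)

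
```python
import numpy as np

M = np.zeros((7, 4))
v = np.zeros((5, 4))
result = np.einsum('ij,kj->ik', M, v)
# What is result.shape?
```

(7, 5)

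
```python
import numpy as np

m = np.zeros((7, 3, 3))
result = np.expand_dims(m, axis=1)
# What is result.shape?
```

(7, 1, 3, 3)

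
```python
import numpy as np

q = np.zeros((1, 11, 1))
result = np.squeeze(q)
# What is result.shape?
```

(11,)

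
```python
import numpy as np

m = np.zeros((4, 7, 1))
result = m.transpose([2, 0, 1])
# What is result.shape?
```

(1, 4, 7)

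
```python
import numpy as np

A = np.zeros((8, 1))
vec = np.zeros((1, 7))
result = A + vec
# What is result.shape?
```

(8, 7)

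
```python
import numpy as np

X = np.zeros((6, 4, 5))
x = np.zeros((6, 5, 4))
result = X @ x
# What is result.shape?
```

(6, 4, 4)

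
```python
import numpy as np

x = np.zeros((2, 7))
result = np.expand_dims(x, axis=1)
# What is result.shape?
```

(2, 1, 7)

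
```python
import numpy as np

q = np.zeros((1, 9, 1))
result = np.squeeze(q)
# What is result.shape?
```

(9,)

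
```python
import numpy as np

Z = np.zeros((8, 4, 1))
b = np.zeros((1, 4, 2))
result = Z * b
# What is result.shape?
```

(8, 4, 2)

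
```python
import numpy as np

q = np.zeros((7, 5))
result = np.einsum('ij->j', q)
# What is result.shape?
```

(5,)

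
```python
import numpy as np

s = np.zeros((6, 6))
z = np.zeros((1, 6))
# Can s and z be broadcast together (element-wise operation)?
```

Yes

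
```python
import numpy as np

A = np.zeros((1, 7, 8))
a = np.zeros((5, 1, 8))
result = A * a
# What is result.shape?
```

(5, 7, 8)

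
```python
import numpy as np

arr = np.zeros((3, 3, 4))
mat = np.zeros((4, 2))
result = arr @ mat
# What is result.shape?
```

(3, 3, 2)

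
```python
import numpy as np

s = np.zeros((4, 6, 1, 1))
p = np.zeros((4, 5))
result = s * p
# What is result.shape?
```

(4, 6, 4, 5)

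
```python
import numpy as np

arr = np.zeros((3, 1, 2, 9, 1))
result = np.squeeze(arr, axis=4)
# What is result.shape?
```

(3, 1, 2, 9)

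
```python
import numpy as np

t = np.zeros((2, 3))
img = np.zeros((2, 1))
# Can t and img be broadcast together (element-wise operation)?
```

Yes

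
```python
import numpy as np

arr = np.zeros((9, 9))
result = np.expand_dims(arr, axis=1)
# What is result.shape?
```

(9, 1, 9)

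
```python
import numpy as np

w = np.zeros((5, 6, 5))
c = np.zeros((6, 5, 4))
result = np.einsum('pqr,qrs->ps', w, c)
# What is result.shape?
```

(5, 4)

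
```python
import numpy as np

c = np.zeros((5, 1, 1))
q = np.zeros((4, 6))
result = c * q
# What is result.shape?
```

(5, 4, 6)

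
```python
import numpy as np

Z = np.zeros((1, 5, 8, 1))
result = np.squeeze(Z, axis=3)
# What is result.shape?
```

(1, 5, 8)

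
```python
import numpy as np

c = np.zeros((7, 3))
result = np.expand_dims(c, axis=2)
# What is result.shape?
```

(7, 3, 1)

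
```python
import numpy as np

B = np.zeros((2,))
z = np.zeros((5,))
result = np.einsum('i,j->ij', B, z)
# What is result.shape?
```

(2, 5)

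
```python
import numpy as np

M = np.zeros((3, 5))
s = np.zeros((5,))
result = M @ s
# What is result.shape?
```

(3,)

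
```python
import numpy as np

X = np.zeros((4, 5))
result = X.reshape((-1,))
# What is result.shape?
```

(20,)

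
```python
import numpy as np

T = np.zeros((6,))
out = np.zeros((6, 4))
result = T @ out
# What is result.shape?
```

(4,)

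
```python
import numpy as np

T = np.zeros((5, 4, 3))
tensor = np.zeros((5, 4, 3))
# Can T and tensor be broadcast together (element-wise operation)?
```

Yes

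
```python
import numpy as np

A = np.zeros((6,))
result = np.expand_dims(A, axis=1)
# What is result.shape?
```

(6, 1)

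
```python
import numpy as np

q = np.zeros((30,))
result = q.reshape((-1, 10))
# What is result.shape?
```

(3, 10)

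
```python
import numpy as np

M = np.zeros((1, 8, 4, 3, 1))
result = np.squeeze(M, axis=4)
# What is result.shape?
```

(1, 8, 4, 3)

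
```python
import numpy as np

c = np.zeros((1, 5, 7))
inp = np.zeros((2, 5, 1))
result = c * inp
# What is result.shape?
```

(2, 5, 7)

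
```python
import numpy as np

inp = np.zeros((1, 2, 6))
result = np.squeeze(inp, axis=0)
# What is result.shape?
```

(2, 6)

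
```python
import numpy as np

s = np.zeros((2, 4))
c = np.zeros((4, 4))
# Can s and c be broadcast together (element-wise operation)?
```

No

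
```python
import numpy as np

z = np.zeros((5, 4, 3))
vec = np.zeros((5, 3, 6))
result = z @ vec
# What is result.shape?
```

(5, 4, 6)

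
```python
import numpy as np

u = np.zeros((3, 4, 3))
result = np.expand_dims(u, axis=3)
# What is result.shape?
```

(3, 4, 3, 1)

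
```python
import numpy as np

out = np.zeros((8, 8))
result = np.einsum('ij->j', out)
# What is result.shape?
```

(8,)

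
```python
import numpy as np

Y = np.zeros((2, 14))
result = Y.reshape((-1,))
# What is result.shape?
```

(28,)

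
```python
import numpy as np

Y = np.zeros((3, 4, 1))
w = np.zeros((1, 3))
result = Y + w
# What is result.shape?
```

(3, 4, 3)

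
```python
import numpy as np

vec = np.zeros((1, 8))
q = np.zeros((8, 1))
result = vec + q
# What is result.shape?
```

(8, 8)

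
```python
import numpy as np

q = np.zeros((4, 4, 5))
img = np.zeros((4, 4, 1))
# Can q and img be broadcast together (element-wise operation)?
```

Yes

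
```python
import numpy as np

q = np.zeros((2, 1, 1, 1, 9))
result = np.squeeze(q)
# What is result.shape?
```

(2, 9)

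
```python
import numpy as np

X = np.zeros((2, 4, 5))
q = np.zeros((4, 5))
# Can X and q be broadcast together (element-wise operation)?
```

Yes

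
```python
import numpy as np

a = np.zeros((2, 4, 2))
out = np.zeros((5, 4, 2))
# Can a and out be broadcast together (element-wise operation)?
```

No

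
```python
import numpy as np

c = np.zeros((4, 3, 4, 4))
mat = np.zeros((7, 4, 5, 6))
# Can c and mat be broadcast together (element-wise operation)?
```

No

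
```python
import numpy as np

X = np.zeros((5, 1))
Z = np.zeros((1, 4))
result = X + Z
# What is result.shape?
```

(5, 4)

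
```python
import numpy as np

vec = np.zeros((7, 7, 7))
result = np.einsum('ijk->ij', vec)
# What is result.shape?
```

(7, 7)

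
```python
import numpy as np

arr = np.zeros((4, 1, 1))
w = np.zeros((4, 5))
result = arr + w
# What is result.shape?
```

(4, 4, 5)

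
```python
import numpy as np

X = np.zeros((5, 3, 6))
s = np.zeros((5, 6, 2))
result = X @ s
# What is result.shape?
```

(5, 3, 2)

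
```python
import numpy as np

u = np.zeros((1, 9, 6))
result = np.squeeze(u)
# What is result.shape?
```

(9, 6)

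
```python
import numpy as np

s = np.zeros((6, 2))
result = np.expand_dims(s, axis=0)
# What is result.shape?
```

(1, 6, 2)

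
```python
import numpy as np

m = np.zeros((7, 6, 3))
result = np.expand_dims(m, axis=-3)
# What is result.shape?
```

(7, 1, 6, 3)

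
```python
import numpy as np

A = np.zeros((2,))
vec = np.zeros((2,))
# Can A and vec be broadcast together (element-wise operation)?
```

Yes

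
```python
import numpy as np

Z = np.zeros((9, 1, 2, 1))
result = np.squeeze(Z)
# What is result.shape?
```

(9, 2)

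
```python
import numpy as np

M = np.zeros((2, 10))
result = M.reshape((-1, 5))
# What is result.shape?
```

(4, 5)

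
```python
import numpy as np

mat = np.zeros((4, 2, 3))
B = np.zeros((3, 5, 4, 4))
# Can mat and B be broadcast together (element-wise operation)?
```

No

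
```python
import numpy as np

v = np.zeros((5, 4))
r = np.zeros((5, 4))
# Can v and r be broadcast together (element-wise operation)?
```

Yes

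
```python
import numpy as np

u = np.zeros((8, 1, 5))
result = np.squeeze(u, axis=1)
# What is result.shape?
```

(8, 5)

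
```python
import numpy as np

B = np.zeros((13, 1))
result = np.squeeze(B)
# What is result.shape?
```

(13,)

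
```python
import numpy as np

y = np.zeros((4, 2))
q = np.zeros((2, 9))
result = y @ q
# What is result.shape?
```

(4, 9)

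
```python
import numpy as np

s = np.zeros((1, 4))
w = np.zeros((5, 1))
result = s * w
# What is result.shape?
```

(5, 4)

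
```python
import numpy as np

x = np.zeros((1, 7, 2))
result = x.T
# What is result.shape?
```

(2, 7, 1)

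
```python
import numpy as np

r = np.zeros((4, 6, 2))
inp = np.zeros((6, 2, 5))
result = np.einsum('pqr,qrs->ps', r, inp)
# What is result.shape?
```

(4, 5)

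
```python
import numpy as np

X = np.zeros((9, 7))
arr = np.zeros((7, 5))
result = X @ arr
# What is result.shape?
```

(9, 5)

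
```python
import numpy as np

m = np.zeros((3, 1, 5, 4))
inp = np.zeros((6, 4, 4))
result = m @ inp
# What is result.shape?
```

(3, 6, 5, 4)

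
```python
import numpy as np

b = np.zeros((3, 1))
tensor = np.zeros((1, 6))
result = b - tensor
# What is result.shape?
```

(3, 6)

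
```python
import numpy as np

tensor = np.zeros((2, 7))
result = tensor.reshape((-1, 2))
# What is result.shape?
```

(7, 2)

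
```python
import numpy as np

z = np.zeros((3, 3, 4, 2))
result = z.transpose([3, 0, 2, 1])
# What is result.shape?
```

(2, 3, 4, 3)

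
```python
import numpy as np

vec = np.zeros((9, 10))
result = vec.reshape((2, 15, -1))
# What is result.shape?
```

(2, 15, 3)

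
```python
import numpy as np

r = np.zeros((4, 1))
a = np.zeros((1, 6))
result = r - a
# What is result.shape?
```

(4, 6)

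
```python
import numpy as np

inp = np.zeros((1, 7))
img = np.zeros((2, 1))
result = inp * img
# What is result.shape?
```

(2, 7)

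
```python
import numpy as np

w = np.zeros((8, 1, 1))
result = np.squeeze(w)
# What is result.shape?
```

(8,)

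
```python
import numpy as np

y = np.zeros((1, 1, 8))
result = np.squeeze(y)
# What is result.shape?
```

(8,)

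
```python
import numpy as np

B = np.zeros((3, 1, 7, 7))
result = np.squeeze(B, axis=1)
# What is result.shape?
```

(3, 7, 7)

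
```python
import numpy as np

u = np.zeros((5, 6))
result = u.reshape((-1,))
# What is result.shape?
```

(30,)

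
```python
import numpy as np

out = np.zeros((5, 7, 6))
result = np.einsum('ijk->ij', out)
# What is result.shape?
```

(5, 7)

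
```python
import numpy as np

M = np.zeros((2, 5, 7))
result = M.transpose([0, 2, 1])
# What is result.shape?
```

(2, 7, 5)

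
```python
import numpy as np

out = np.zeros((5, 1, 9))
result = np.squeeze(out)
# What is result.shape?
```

(5, 9)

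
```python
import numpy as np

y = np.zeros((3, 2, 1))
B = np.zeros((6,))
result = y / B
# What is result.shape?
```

(3, 2, 6)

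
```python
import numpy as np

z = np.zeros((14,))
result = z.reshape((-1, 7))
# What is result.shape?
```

(2, 7)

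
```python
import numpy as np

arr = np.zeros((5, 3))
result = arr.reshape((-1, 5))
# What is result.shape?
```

(3, 5)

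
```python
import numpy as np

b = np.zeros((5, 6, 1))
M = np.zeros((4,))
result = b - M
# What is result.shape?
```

(5, 6, 4)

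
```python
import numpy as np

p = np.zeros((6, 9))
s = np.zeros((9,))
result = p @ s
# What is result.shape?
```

(6,)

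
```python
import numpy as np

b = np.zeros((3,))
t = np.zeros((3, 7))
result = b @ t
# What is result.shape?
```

(7,)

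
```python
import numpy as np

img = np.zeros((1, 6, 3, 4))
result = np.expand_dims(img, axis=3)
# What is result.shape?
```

(1, 6, 3, 1, 4)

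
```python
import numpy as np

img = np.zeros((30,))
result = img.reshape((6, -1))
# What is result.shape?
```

(6, 5)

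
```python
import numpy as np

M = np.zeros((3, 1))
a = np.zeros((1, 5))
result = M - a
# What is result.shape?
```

(3, 5)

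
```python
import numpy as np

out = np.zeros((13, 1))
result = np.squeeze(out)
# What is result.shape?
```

(13,)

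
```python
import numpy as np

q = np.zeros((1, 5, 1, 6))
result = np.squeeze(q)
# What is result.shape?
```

(5, 6)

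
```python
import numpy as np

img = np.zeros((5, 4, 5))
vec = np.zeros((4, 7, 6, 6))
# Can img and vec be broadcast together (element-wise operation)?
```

No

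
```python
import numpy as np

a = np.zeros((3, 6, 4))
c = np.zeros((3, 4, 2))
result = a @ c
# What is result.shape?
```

(3, 6, 2)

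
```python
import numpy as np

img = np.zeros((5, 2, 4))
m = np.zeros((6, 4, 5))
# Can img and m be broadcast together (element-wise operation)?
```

No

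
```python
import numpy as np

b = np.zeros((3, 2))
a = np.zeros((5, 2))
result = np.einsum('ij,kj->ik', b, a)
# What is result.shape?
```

(3, 5)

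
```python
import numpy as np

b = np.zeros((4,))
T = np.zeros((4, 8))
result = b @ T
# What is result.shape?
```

(8,)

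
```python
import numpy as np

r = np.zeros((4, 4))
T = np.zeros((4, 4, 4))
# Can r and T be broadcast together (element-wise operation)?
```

Yes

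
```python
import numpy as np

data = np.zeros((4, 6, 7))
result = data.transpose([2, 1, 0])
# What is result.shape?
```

(7, 6, 4)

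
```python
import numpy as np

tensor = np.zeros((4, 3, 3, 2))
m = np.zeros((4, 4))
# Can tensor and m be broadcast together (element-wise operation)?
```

No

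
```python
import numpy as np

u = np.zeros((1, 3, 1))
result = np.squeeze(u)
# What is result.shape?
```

(3,)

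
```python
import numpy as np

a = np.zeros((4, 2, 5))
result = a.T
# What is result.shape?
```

(5, 2, 4)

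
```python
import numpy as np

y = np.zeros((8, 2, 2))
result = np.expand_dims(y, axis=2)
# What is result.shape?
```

(8, 2, 1, 2)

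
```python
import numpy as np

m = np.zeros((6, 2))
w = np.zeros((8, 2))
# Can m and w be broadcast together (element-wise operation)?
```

No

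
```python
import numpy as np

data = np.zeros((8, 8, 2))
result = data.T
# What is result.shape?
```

(2, 8, 8)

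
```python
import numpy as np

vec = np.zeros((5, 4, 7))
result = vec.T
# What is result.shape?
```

(7, 4, 5)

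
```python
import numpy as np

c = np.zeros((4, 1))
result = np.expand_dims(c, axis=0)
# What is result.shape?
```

(1, 4, 1)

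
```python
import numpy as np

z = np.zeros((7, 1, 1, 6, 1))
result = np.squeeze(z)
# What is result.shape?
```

(7, 6)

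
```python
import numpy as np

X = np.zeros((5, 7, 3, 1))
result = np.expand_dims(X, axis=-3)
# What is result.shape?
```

(5, 7, 1, 3, 1)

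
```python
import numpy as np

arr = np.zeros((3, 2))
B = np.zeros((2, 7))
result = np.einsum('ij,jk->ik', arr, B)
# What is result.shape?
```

(3, 7)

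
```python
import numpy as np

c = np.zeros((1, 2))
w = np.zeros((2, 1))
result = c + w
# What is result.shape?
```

(2, 2)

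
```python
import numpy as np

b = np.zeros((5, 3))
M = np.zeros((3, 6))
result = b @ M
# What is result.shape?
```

(5, 6)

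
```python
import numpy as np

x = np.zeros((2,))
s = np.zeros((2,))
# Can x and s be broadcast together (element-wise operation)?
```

Yes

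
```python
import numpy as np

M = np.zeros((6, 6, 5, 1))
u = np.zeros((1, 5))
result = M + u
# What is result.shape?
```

(6, 6, 5, 5)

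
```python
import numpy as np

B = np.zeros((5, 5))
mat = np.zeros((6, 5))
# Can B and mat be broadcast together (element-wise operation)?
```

No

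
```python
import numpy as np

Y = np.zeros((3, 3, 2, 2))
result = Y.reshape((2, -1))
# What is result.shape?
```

(2, 18)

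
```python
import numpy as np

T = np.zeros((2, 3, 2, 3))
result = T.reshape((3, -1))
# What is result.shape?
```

(3, 12)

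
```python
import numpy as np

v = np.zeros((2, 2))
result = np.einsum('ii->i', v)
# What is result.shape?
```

(2,)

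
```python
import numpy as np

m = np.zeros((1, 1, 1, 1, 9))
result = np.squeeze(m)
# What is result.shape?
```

(9,)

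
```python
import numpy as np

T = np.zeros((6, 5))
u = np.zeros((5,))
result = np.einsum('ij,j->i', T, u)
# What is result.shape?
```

(6,)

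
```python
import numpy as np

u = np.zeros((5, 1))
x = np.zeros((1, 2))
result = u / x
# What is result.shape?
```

(5, 2)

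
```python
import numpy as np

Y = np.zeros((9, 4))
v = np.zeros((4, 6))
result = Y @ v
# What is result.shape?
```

(9, 6)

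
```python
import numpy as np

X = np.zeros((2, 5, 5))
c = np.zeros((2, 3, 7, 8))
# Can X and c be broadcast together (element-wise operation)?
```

No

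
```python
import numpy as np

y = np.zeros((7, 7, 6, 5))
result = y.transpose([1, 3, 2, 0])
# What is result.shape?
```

(7, 5, 6, 7)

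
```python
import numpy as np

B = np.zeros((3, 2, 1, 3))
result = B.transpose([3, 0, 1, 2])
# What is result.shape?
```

(3, 3, 2, 1)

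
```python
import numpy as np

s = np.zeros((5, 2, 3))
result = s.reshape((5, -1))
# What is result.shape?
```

(5, 6)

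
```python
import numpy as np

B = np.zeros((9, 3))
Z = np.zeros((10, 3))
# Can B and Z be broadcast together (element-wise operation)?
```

No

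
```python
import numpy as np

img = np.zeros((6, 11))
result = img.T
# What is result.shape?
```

(11, 6)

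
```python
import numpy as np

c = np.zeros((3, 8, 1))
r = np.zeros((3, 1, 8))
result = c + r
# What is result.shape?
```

(3, 8, 8)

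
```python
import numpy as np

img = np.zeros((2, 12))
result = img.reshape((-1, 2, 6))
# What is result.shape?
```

(2, 2, 6)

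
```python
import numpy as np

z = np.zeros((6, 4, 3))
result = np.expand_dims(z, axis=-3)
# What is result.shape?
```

(6, 1, 4, 3)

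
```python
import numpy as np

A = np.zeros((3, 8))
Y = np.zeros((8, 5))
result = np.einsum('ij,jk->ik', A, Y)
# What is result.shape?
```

(3, 5)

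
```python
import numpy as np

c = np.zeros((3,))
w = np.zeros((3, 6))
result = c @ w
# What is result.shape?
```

(6,)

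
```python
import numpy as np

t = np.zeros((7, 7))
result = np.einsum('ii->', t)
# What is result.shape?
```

()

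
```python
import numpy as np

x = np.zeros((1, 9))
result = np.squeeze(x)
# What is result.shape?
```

(9,)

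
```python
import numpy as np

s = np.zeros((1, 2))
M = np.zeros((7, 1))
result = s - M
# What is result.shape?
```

(7, 2)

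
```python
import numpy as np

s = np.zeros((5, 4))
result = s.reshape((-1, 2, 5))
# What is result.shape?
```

(2, 2, 5)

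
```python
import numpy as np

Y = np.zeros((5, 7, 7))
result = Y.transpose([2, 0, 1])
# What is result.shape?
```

(7, 5, 7)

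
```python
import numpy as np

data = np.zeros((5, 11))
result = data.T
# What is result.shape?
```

(11, 5)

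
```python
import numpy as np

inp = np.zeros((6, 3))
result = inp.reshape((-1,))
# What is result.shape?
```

(18,)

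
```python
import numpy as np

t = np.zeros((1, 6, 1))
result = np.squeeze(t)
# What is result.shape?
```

(6,)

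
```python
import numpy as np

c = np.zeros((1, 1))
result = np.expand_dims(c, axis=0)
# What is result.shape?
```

(1, 1, 1)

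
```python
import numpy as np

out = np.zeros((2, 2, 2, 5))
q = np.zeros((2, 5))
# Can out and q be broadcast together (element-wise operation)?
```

Yes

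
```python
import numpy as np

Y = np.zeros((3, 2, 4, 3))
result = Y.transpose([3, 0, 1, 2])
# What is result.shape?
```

(3, 3, 2, 4)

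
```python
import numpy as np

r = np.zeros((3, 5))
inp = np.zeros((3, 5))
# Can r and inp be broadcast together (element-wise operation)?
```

Yes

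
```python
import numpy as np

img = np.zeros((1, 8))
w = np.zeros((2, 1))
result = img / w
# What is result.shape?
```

(2, 8)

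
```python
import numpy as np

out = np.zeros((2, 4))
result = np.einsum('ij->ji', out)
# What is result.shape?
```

(4, 2)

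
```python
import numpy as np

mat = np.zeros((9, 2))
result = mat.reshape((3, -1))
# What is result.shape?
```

(3, 6)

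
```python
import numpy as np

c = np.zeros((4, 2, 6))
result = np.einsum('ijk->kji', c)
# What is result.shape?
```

(6, 2, 4)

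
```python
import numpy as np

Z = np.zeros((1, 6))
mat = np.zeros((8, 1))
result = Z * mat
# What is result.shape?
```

(8, 6)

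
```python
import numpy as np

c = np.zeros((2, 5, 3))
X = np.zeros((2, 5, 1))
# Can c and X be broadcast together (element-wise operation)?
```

Yes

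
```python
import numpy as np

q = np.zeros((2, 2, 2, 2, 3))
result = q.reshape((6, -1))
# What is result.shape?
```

(6, 8)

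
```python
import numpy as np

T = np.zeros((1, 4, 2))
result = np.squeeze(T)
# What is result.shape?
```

(4, 2)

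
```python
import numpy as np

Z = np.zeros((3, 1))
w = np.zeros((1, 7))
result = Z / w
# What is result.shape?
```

(3, 7)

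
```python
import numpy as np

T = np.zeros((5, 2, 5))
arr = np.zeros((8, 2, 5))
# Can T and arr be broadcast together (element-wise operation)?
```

No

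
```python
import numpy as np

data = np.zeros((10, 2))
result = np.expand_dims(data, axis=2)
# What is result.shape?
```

(10, 2, 1)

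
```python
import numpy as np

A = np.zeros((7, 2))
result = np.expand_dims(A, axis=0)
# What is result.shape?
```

(1, 7, 2)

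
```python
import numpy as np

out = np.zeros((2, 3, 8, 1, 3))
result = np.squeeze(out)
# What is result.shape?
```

(2, 3, 8, 3)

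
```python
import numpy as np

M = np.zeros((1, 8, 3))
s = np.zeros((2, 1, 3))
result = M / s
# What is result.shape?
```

(2, 8, 3)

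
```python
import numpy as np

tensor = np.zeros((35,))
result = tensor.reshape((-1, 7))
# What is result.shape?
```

(5, 7)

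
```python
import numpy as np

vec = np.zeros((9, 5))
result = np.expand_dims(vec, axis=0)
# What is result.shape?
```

(1, 9, 5)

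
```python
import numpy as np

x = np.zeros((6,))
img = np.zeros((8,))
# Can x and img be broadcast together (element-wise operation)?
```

No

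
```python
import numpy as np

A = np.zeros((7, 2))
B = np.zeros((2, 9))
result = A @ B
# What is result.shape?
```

(7, 9)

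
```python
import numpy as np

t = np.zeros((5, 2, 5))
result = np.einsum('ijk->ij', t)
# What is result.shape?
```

(5, 2)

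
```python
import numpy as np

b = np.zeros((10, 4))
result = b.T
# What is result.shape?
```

(4, 10)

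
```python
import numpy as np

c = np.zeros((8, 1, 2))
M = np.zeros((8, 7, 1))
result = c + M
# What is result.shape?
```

(8, 7, 2)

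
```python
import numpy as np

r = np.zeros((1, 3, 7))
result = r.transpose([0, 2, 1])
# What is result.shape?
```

(1, 7, 3)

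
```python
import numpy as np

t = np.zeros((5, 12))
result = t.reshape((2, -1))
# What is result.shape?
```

(2, 30)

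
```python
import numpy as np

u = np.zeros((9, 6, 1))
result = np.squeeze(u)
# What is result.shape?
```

(9, 6)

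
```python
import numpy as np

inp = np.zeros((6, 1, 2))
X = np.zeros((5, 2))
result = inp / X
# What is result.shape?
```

(6, 5, 2)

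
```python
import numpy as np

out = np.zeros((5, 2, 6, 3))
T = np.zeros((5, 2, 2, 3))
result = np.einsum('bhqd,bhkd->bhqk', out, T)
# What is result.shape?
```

(5, 2, 6, 2)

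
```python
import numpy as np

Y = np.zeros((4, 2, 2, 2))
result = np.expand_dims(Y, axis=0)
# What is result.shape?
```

(1, 4, 2, 2, 2)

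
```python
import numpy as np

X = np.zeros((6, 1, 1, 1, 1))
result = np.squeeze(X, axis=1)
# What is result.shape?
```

(6, 1, 1, 1)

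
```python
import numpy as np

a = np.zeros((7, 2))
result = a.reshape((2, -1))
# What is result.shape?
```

(2, 7)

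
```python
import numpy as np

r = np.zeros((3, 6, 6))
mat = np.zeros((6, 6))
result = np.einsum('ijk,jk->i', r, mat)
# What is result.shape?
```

(3,)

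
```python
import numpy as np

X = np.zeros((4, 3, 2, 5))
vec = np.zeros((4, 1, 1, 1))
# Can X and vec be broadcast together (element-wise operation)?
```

Yes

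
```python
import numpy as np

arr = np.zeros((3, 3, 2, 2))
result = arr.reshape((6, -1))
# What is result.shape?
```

(6, 6)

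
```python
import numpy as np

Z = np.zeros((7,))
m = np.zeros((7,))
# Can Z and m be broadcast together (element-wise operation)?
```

Yes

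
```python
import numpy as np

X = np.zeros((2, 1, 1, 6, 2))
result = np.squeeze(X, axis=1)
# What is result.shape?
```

(2, 1, 6, 2)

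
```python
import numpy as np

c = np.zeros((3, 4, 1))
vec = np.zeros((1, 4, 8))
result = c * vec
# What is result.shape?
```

(3, 4, 8)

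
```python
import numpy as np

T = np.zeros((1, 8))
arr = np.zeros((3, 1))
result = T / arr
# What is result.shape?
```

(3, 8)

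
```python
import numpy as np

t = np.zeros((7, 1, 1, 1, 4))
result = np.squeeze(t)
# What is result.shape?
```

(7, 4)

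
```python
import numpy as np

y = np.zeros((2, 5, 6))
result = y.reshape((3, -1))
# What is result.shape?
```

(3, 20)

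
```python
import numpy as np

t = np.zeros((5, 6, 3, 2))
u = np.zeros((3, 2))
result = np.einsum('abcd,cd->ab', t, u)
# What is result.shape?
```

(5, 6)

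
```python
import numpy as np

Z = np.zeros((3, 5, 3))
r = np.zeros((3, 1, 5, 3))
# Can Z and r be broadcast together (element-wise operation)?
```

Yes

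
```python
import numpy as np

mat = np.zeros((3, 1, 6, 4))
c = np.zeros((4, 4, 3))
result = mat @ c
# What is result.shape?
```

(3, 4, 6, 3)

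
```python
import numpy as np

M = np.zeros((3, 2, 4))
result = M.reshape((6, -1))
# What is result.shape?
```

(6, 4)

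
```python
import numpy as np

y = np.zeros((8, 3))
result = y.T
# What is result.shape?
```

(3, 8)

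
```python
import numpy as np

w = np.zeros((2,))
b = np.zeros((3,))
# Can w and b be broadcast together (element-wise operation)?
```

No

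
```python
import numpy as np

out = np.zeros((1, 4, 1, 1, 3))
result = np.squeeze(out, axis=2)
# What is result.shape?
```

(1, 4, 1, 3)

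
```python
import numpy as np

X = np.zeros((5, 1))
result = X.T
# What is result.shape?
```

(1, 5)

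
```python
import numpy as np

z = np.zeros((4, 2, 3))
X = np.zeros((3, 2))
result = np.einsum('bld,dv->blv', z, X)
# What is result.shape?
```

(4, 2, 2)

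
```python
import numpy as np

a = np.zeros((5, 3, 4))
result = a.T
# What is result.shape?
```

(4, 3, 5)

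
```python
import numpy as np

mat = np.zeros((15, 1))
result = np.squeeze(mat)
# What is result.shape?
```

(15,)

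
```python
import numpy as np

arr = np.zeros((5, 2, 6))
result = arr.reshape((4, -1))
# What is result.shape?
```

(4, 15)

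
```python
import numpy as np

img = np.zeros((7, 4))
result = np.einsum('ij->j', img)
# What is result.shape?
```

(4,)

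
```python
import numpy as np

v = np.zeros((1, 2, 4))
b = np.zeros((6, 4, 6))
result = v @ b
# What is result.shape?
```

(6, 2, 6)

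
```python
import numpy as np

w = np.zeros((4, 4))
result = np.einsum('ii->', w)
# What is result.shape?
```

()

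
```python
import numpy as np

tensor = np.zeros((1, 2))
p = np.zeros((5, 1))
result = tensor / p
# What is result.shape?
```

(5, 2)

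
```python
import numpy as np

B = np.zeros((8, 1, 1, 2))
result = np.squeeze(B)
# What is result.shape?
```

(8, 2)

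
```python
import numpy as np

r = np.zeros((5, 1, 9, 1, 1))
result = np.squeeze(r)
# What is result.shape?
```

(5, 9)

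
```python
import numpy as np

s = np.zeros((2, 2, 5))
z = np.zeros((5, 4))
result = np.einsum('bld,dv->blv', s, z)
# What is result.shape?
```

(2, 2, 4)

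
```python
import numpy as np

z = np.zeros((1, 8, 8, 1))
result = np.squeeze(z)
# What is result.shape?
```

(8, 8)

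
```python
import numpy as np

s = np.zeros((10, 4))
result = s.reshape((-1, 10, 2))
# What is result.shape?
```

(2, 10, 2)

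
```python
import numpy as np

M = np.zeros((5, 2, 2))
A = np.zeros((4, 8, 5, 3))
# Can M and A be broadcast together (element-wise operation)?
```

No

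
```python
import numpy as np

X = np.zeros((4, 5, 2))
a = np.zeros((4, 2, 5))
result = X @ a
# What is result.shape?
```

(4, 5, 5)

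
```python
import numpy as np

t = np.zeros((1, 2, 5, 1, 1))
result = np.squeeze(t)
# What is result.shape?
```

(2, 5)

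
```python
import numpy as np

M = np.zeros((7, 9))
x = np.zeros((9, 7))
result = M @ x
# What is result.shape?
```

(7, 7)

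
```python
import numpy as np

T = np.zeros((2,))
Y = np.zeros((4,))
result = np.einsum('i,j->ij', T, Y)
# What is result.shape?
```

(2, 4)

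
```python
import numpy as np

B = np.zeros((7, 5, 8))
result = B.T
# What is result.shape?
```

(8, 5, 7)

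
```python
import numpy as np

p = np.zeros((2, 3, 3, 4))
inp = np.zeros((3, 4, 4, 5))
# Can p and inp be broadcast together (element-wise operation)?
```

No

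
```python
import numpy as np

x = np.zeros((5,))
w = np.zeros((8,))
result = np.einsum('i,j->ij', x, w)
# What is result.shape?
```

(5, 8)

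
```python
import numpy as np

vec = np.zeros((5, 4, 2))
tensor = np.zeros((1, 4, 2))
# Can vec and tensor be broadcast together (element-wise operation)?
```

Yes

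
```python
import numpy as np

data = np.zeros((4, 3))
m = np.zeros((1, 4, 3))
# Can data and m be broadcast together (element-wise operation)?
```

Yes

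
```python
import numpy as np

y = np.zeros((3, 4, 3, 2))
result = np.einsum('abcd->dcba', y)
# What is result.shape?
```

(2, 3, 4, 3)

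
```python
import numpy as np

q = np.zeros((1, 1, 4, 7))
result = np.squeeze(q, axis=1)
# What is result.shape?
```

(1, 4, 7)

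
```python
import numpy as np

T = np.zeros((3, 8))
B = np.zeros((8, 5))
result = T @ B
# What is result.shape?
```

(3, 5)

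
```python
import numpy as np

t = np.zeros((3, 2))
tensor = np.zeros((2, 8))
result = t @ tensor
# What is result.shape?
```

(3, 8)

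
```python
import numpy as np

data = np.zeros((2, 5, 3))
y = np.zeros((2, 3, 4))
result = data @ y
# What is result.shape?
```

(2, 5, 4)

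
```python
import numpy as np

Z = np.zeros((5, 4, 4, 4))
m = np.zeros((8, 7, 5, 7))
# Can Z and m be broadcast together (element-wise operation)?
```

No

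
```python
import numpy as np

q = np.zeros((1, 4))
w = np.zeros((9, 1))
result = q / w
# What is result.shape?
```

(9, 4)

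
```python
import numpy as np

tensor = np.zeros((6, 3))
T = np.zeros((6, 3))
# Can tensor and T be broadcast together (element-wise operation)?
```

Yes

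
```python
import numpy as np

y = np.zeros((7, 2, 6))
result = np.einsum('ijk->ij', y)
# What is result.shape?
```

(7, 2)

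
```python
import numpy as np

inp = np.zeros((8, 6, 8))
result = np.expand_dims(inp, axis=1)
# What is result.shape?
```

(8, 1, 6, 8)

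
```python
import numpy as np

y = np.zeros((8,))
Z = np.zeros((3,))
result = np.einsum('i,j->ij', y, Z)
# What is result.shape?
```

(8, 3)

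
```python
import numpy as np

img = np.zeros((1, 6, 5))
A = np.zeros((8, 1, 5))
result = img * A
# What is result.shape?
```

(8, 6, 5)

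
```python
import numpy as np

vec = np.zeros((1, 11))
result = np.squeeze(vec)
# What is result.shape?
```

(11,)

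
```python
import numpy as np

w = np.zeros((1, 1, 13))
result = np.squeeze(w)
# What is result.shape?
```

(13,)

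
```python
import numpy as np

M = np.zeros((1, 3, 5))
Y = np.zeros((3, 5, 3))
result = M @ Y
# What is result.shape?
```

(3, 3, 3)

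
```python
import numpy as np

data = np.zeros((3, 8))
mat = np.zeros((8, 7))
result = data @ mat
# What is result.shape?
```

(3, 7)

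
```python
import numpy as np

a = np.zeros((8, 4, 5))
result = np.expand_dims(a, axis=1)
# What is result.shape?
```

(8, 1, 4, 5)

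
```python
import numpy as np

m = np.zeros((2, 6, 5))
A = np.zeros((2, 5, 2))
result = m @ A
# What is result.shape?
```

(2, 6, 2)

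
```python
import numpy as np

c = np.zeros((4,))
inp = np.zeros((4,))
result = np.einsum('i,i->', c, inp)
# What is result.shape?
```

()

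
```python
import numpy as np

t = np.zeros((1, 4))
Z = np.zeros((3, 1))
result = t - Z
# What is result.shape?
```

(3, 4)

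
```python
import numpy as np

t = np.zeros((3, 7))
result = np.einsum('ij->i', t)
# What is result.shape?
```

(3,)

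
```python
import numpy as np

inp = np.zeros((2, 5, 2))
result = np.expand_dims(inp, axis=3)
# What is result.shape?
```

(2, 5, 2, 1)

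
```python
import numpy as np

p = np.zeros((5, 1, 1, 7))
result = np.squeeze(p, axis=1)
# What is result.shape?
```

(5, 1, 7)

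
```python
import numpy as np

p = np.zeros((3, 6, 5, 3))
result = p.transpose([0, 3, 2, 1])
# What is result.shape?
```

(3, 3, 5, 6)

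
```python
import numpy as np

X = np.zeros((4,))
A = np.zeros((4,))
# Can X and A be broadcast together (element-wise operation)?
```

Yes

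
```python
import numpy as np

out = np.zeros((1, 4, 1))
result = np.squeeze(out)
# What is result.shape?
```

(4,)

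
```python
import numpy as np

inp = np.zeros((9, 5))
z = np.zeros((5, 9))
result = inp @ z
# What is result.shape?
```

(9, 9)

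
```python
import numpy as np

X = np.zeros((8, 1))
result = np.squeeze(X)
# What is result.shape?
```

(8,)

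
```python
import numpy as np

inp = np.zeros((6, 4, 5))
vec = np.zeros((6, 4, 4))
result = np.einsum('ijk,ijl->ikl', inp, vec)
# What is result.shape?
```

(6, 5, 4)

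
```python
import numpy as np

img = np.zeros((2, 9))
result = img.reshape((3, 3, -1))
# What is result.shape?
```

(3, 3, 2)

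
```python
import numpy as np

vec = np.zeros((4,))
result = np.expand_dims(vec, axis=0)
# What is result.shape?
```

(1, 4)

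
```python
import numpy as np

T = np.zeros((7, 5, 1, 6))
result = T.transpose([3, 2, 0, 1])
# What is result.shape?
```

(6, 1, 7, 5)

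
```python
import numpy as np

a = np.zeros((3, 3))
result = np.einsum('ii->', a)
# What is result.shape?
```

()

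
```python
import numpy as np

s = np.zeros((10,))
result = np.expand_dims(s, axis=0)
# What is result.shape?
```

(1, 10)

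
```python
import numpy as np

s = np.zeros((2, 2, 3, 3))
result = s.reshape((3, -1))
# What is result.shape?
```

(3, 12)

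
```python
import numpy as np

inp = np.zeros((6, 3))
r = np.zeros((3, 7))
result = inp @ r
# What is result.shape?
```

(6, 7)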